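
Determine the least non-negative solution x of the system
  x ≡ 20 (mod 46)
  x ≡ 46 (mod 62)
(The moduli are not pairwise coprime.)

480

gcd(46, 62) = 2 and 2 | (46 − 20), so the pair is consistent; merging gives x ≡ 480 (mod 1426), where 1426 = lcm(46, 62).
The solution is unique modulo lcm(46, 62) = 1426.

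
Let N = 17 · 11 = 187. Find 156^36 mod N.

Mod 17: 156 ≡ 3; by Fermat, exponent reduces to 36 mod 16 = 4; 3^4 ≡ 13 (mod 17).
Mod 11: 156 ≡ 2; by Fermat, exponent reduces to 36 mod 10 = 6; 2^6 ≡ 9 (mod 11).
Combine by CRT: x ≡ 13 (mod 17), x ≡ 9 (mod 11) ⇒ x ≡ 64 (mod 187).

64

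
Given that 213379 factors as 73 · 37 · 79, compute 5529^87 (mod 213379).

68571

Mod 73: 5529 ≡ 54; by Fermat, exponent reduces to 87 mod 72 = 15; 54^15 ≡ 24 (mod 73).
Mod 37: 5529 ≡ 16; by Fermat, exponent reduces to 87 mod 36 = 15; 16^15 ≡ 10 (mod 37).
Mod 79: 5529 ≡ 78; by Fermat, exponent reduces to 87 mod 78 = 9; 78^9 ≡ 78 (mod 79).
Combine by CRT: x ≡ 24 (mod 73), x ≡ 10 (mod 37), x ≡ 78 (mod 79) ⇒ x ≡ 68571 (mod 213379).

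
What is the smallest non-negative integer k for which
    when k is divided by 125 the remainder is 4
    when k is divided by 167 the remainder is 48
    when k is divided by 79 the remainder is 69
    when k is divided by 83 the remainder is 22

35590754

From k ≡ 4 (mod 125) write k = 4 + 125t. Substituting into k ≡ 48 (mod 167) gives 125t ≡ 44 (mod 167), and since 125⁻¹ ≡ 163 (mod 167), t ≡ 158. Hence k ≡ 4 + 125·158 = 19754 (mod 20875).
From k ≡ 19754 (mod 20875) write k = 19754 + 20875t. Substituting into k ≡ 69 (mod 79) gives 20875t ≡ 65 (mod 79), and since 19⁻¹ ≡ 25 (mod 79), t ≡ 45. Hence k ≡ 19754 + 20875·45 = 959129 (mod 1649125).
From k ≡ 959129 (mod 1649125) write k = 959129 + 1649125t. Substituting into k ≡ 22 (mod 83) gives 1649125t ≡ 41 (mod 83), and since 81⁻¹ ≡ 41 (mod 83), t ≡ 21. Hence k ≡ 959129 + 1649125·21 = 35590754 (mod 136877375).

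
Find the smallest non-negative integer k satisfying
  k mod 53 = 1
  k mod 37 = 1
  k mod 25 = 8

23533

From k ≡ 1 (mod 53) write k = 1 + 53t. Substituting into k ≡ 1 (mod 37) gives 53t ≡ 0 (mod 37), and since 16⁻¹ ≡ 7 (mod 37), t ≡ 0. Hence k ≡ 1 + 53·0 = 1 (mod 1961).
From k ≡ 1 (mod 1961) write k = 1 + 1961t. Substituting into k ≡ 8 (mod 25) gives 1961t ≡ 7 (mod 25), and since 11⁻¹ ≡ 16 (mod 25), t ≡ 12. Hence k ≡ 1 + 1961·12 = 23533 (mod 49025).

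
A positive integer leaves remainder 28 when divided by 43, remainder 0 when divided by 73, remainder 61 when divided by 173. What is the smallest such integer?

The moduli are pairwise coprime; N = 43·73·173 = 543047.
N/43 = 12629; 12629 ≡ 30 (mod 43); 30·33 ≡ 1, so inverse 33.
N/73 = 7439; 7439 ≡ 66 (mod 73); 66·52 ≡ 1, so inverse 52.
N/173 = 3139; 3139 ≡ 25 (mod 173); 25·90 ≡ 1, so inverse 90.
k ≡ 28·12629·33 + 0·7439·52 + 61·3139·90 = 28902306.
28902306 mod 543047 = 120815.

120815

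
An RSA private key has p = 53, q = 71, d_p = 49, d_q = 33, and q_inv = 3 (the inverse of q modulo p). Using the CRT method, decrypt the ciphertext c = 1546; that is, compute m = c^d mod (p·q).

1382

m₁ = c^(d_p) mod p: c ≡ 9 (mod 53), and 9^49 mod 53 = 4.
m₂ = c^(d_q) mod q: c ≡ 55 (mod 71), and 55^33 mod 71 = 33.
h = q_inv·(m₁ − m₂) mod p = 3·(4 − 33) mod 53 = 19.
m = m₂ + h·q = 33 + 19·71 = 1382.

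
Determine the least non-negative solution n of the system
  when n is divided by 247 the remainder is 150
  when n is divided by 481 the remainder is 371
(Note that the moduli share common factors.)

Combine the congruences pairwise.
gcd(247, 481) = 13 and 13 | (371 − 150), so the pair is consistent; merging gives n ≡ 8548 (mod 9139), where 9139 = lcm(247, 481).
The solution is unique modulo lcm(247, 481) = 9139.

8548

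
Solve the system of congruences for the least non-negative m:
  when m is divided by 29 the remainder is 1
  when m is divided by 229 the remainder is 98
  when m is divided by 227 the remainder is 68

The moduli are pairwise coprime; N = 29·229·227 = 1507507.
N/29 = 51983; 51983 ≡ 15 (mod 29); 15·2 ≡ 1, so inverse 2.
N/229 = 6583; 6583 ≡ 171 (mod 229); 171·75 ≡ 1, so inverse 75.
N/227 = 6641; 6641 ≡ 58 (mod 227); 58·137 ≡ 1, so inverse 137.
m ≡ 1·51983·2 + 98·6583·75 + 68·6641·137 = 110356572.
110356572 mod 1507507 = 308561.

308561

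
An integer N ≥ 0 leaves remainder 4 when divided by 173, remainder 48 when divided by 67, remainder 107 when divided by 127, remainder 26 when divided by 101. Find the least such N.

148458916

The moduli are pairwise coprime; M = 173·67·127·101 = 148677757.
M/173 = 859409; 859409 ≡ 118 (mod 173); 118·22 ≡ 1, so inverse 22.
M/67 = 2219071; 2219071 ≡ 31 (mod 67); 31·13 ≡ 1, so inverse 13.
M/127 = 1170691; 1170691 ≡ 5 (mod 127); 5·51 ≡ 1, so inverse 51.
M/101 = 1472057; 1472057 ≡ 83 (mod 101); 83·28 ≡ 1, so inverse 28.
N ≡ 4·859409·22 + 48·2219071·13 + 107·1170691·51 + 26·1472057·28 = 8920446579.
8920446579 mod 148677757 = 148458916.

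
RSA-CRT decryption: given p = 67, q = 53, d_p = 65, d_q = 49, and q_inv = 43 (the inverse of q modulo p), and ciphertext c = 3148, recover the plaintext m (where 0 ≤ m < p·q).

m₁ = c^(d_p) mod p: c ≡ 66 (mod 67), and 66^65 mod 67 = 66.
m₂ = c^(d_q) mod q: c ≡ 21 (mod 53), and 21^49 mod 53 = 34.
h = q_inv·(m₁ − m₂) mod p = 43·(66 − 34) mod 67 = 36.
m = m₂ + h·q = 34 + 36·53 = 1942.

1942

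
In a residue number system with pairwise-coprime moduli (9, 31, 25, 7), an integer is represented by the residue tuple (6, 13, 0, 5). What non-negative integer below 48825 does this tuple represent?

16350

From x ≡ 6 (mod 9) write x = 6 + 9t. Substituting into x ≡ 13 (mod 31) gives 9t ≡ 7 (mod 31), and since 9⁻¹ ≡ 7 (mod 31), t ≡ 18. Hence x ≡ 6 + 9·18 = 168 (mod 279).
From x ≡ 168 (mod 279) write x = 168 + 279t. Substituting into x ≡ 0 (mod 25) gives 279t ≡ 7 (mod 25), and since 4⁻¹ ≡ 19 (mod 25), t ≡ 8. Hence x ≡ 168 + 279·8 = 2400 (mod 6975).
From x ≡ 2400 (mod 6975) write x = 2400 + 6975t. Substituting into x ≡ 5 (mod 7) gives 6975t ≡ 6 (mod 7), and since 3⁻¹ ≡ 5 (mod 7), t ≡ 2. Hence x ≡ 2400 + 6975·2 = 16350 (mod 48825).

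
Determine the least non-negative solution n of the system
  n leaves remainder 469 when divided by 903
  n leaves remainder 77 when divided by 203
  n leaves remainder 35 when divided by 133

383341

Combine the congruences pairwise.
gcd(903, 203) = 7 and 7 | (77 − 469), so the pair is consistent; merging gives n ≡ 16723 (mod 26187), where 26187 = lcm(903, 203).
gcd(26187, 133) = 7 and 7 | (35 − 16723), so the pair is consistent; merging gives n ≡ 383341 (mod 497553), where 497553 = lcm(26187, 133).
The solution is unique modulo lcm(903, 203, 133) = 497553.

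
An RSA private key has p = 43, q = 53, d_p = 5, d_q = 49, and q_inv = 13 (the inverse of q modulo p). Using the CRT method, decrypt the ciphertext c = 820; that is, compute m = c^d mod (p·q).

m₁ = c^(d_p) mod p: c ≡ 3 (mod 43), and 3^5 mod 43 = 28.
m₂ = c^(d_q) mod q: c ≡ 25 (mod 53), and 25^49 mod 53 = 37.
h = q_inv·(m₁ − m₂) mod p = 13·(28 − 37) mod 43 = 12.
m = m₂ + h·q = 37 + 12·53 = 673.

673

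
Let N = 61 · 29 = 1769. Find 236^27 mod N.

Mod 61: 236 ≡ 53; 53^27 ≡ 28 (mod 61).
Mod 29: 236 ≡ 4; 4^27 ≡ 22 (mod 29).
Combine by CRT: x ≡ 28 (mod 61), x ≡ 22 (mod 29) ⇒ x ≡ 1675 (mod 1769).

1675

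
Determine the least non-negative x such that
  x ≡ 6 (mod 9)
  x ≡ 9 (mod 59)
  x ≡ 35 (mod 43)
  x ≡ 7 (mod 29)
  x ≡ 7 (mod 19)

8065545

The moduli are pairwise coprime; N = 9·59·43·29·19 = 12580983.
N/9 = 1397887; 1397887 ≡ 7 (mod 9); 7·4 ≡ 1, so inverse 4.
N/59 = 213237; 213237 ≡ 11 (mod 59); 11·43 ≡ 1, so inverse 43.
N/43 = 292581; 292581 ≡ 9 (mod 43); 9·24 ≡ 1, so inverse 24.
N/29 = 433827; 433827 ≡ 16 (mod 29); 16·20 ≡ 1, so inverse 20.
N/19 = 662157; 662157 ≡ 7 (mod 19); 7·11 ≡ 1, so inverse 11.
x ≡ 6·1397887·4 + 9·213237·43 + 35·292581·24 + 7·433827·20 + 7·662157·11 = 473561916.
473561916 mod 12580983 = 8065545.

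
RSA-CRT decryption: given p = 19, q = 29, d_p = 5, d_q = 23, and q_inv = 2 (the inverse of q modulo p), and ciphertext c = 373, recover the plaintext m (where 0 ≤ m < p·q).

m₁ = c^(d_p) mod p: c ≡ 12 (mod 19), and 12^5 mod 19 = 8.
m₂ = c^(d_q) mod q: c ≡ 25 (mod 29), and 25^23 mod 29 = 16.
h = q_inv·(m₁ − m₂) mod p = 2·(8 − 16) mod 19 = 3.
m = m₂ + h·q = 16 + 3·29 = 103.

103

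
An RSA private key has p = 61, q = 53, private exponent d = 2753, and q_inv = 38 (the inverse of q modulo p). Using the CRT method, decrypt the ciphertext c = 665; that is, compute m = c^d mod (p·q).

d_p = d mod (p−1) = 2753 mod 60 = 53; d_q = d mod (q−1) = 49.
m₁ = c^(d_p) mod p: c ≡ 55 (mod 61), and 55^53 mod 61 = 26.
m₂ = c^(d_q) mod q: c ≡ 29 (mod 53), and 29^49 mod 53 = 6.
h = q_inv·(m₁ − m₂) mod p = 38·(26 − 6) mod 61 = 28.
m = m₂ + h·q = 6 + 28·53 = 1490.

1490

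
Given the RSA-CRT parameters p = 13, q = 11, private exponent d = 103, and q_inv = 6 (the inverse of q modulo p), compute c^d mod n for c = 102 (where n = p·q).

93

d_p = d mod (p−1) = 103 mod 12 = 7; d_q = d mod (q−1) = 3.
m₁ = c^(d_p) mod p: c ≡ 11 (mod 13), and 11^7 mod 13 = 2.
m₂ = c^(d_q) mod q: c ≡ 3 (mod 11), and 3^3 mod 11 = 5.
h = q_inv·(m₁ − m₂) mod p = 6·(2 − 5) mod 13 = 8.
m = m₂ + h·q = 5 + 8·11 = 93.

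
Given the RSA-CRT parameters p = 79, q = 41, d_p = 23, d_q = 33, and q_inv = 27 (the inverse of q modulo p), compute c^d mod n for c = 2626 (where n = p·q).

m₁ = c^(d_p) mod p: c ≡ 19 (mod 79), and 19^23 mod 79 = 13.
m₂ = c^(d_q) mod q: c ≡ 2 (mod 41), and 2^33 mod 41 = 33.
h = q_inv·(m₁ − m₂) mod p = 27·(13 − 33) mod 79 = 13.
m = m₂ + h·q = 33 + 13·41 = 566.

566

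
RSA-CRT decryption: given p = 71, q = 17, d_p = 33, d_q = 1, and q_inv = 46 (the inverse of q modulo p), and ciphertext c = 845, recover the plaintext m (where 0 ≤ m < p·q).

29

m₁ = c^(d_p) mod p: c ≡ 64 (mod 71), and 64^33 mod 71 = 29.
m₂ = c^(d_q) mod q: c ≡ 12 (mod 17), and 12^1 mod 17 = 12.
h = q_inv·(m₁ − m₂) mod p = 46·(29 − 12) mod 71 = 1.
m = m₂ + h·q = 12 + 1·17 = 29.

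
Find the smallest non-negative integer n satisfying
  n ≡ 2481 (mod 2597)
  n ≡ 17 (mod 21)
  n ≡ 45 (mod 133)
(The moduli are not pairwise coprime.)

20660

gcd(2597, 21) = 7 and 7 | (17 − 2481), so the pair is consistent; merging gives n ≡ 5078 (mod 7791), where 7791 = lcm(2597, 21).
gcd(7791, 133) = 7 and 7 | (45 − 5078), so the pair is consistent; merging gives n ≡ 20660 (mod 148029), where 148029 = lcm(7791, 133).
The solution is unique modulo lcm(2597, 21, 133) = 148029.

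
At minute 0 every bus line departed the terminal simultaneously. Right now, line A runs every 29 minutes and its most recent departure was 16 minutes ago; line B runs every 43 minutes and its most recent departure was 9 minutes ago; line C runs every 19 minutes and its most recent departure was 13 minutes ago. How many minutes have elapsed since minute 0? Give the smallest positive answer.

3148

From t ≡ 16 (mod 29) write t = 16 + 29s. Substituting into t ≡ 9 (mod 43) gives 29s ≡ 36 (mod 43), and since 29⁻¹ ≡ 3 (mod 43), s ≡ 22. Hence t ≡ 16 + 29·22 = 654 (mod 1247).
From t ≡ 654 (mod 1247) write t = 654 + 1247s. Substituting into t ≡ 13 (mod 19) gives 1247s ≡ 5 (mod 19), and since 12⁻¹ ≡ 8 (mod 19), s ≡ 2. Hence t ≡ 654 + 1247·2 = 3148 (mod 23693).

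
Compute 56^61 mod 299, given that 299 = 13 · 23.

17

Mod 13: 56 ≡ 4; by Fermat, exponent reduces to 61 mod 12 = 1; 4^1 ≡ 4 (mod 13).
Mod 23: 56 ≡ 10; by Fermat, exponent reduces to 61 mod 22 = 17; 10^17 ≡ 17 (mod 23).
Combine by CRT: x ≡ 4 (mod 13), x ≡ 17 (mod 23) ⇒ x ≡ 17 (mod 299).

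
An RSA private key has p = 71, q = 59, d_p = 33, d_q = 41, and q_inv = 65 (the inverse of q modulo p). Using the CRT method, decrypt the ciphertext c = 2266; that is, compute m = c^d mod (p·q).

3761

m₁ = c^(d_p) mod p: c ≡ 65 (mod 71), and 65^33 mod 71 = 69.
m₂ = c^(d_q) mod q: c ≡ 24 (mod 59), and 24^41 mod 59 = 44.
h = q_inv·(m₁ − m₂) mod p = 65·(69 − 44) mod 71 = 63.
m = m₂ + h·q = 44 + 63·59 = 3761.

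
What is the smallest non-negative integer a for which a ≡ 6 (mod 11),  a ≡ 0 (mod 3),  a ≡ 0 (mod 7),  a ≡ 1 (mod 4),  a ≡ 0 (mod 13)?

The moduli are pairwise coprime; N = 11·3·7·4·13 = 12012.
N/11 = 1092; 1092 ≡ 3 (mod 11); 3·4 ≡ 1, so inverse 4.
N/3 = 4004; 4004 ≡ 2 (mod 3); 2·2 ≡ 1, so inverse 2.
N/7 = 1716; 1716 ≡ 1 (mod 7), inverse 1.
N/4 = 3003; 3003 ≡ 3 (mod 4); 3·3 ≡ 1, so inverse 3.
N/13 = 924; 924 ≡ 1 (mod 13), inverse 1.
a ≡ 6·1092·4 + 0·4004·2 + 0·1716·1 + 1·3003·3 + 0·924·1 = 35217.
35217 mod 12012 = 11193.

11193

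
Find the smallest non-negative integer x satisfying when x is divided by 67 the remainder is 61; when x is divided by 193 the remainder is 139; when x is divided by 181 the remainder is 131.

Combine the congruences pairwise.
From x ≡ 61 (mod 67) write x = 61 + 67t. Substituting into x ≡ 139 (mod 193) gives 67t ≡ 78 (mod 193), and since 67⁻¹ ≡ 121 (mod 193), t ≡ 174. Hence x ≡ 61 + 67·174 = 11719 (mod 12931).
From x ≡ 11719 (mod 12931) write x = 11719 + 12931t. Substituting into x ≡ 131 (mod 181) gives 12931t ≡ 177 (mod 181), and since 80⁻¹ ≡ 43 (mod 181), t ≡ 9. Hence x ≡ 11719 + 12931·9 = 128098 (mod 2340511).

128098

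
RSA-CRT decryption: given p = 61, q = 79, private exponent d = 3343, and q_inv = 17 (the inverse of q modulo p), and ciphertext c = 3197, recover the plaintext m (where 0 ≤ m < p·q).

2009

d_p = d mod (p−1) = 3343 mod 60 = 43; d_q = d mod (q−1) = 67.
m₁ = c^(d_p) mod p: c ≡ 25 (mod 61), and 25^43 mod 61 = 57.
m₂ = c^(d_q) mod q: c ≡ 37 (mod 79), and 37^67 mod 79 = 34.
h = q_inv·(m₁ − m₂) mod p = 17·(57 − 34) mod 61 = 25.
m = m₂ + h·q = 34 + 25·79 = 2009.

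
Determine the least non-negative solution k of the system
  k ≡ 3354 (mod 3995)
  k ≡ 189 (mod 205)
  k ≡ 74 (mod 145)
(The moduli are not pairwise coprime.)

gcd(3995, 205) = 5 and 5 | (189 − 3354), so the pair is consistent; merging gives k ≡ 147174 (mod 163795), where 163795 = lcm(3995, 205).
gcd(163795, 145) = 5 and 5 | (74 − 147174), so the pair is consistent; merging gives k ≡ 4242049 (mod 4750055), where 4750055 = lcm(163795, 145).
The solution is unique modulo lcm(3995, 205, 145) = 4750055.

4242049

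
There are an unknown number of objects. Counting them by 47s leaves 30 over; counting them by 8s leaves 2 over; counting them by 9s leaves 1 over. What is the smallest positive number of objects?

2098

The moduli are pairwise coprime; M = 47·8·9 = 3384.
M/47 = 72; 72 ≡ 25 (mod 47); 25·32 ≡ 1, so inverse 32.
M/8 = 423; 423 ≡ 7 (mod 8); 7·7 ≡ 1, so inverse 7.
M/9 = 376; 376 ≡ 7 (mod 9); 7·4 ≡ 1, so inverse 4.
N ≡ 30·72·32 + 2·423·7 + 1·376·4 = 76546.
76546 mod 3384 = 2098.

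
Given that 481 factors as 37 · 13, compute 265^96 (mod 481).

1

Mod 37: 265 ≡ 6; by Fermat, exponent reduces to 96 mod 36 = 24; 6^24 ≡ 1 (mod 37).
Mod 13: 265 ≡ 5; since 12 | 96, by Fermat 5^96 ≡ 1 (mod 13).
Combine by CRT: x ≡ 1 (mod 37), x ≡ 1 (mod 13) ⇒ x ≡ 1 (mod 481).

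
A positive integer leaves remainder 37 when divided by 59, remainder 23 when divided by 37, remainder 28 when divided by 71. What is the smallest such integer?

The moduli are pairwise coprime; M = 59·37·71 = 154993.
M/59 = 2627; 2627 ≡ 31 (mod 59); 31·40 ≡ 1, so inverse 40.
M/37 = 4189; 4189 ≡ 8 (mod 37); 8·14 ≡ 1, so inverse 14.
M/71 = 2183; 2183 ≡ 53 (mod 71); 53·67 ≡ 1, so inverse 67.
n ≡ 37·2627·40 + 23·4189·14 + 28·2183·67 = 9332126.
9332126 mod 154993 = 32546.

32546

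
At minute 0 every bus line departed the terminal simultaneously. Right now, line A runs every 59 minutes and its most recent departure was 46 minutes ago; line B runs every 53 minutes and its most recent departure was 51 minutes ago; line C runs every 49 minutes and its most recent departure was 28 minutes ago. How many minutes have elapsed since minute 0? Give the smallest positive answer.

From t ≡ 46 (mod 59) write t = 46 + 59s. Substituting into t ≡ 51 (mod 53) gives 59s ≡ 5 (mod 53), and since 6⁻¹ ≡ 9 (mod 53), s ≡ 45. Hence t ≡ 46 + 59·45 = 2701 (mod 3127).
From t ≡ 2701 (mod 3127) write t = 2701 + 3127s. Substituting into t ≡ 28 (mod 49) gives 3127s ≡ 22 (mod 49), and since 40⁻¹ ≡ 38 (mod 49), s ≡ 3. Hence t ≡ 2701 + 3127·3 = 12082 (mod 153223).

12082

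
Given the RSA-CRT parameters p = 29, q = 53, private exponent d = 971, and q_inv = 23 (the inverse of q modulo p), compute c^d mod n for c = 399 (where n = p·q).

1318

d_p = d mod (p−1) = 971 mod 28 = 19; d_q = d mod (q−1) = 35.
m₁ = c^(d_p) mod p: c ≡ 22 (mod 29), and 22^19 mod 29 = 13.
m₂ = c^(d_q) mod q: c ≡ 28 (mod 53), and 28^35 mod 53 = 46.
h = q_inv·(m₁ − m₂) mod p = 23·(13 − 46) mod 29 = 24.
m = m₂ + h·q = 46 + 24·53 = 1318.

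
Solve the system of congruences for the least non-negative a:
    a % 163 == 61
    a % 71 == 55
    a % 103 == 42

Combine the congruences pairwise.
From a ≡ 61 (mod 163) write a = 61 + 163t. Substituting into a ≡ 55 (mod 71) gives 163t ≡ 65 (mod 71), and since 21⁻¹ ≡ 44 (mod 71), t ≡ 20. Hence a ≡ 61 + 163·20 = 3321 (mod 11573).
From a ≡ 3321 (mod 11573) write a = 3321 + 11573t. Substituting into a ≡ 42 (mod 103) gives 11573t ≡ 17 (mod 103), and since 37⁻¹ ≡ 39 (mod 103), t ≡ 45. Hence a ≡ 3321 + 11573·45 = 524106 (mod 1192019).

524106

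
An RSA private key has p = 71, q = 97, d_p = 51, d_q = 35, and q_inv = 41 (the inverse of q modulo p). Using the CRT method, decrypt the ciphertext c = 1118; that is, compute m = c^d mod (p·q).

2477

m₁ = c^(d_p) mod p: c ≡ 53 (mod 71), and 53^51 mod 71 = 63.
m₂ = c^(d_q) mod q: c ≡ 51 (mod 97), and 51^35 mod 97 = 52.
h = q_inv·(m₁ − m₂) mod p = 41·(63 − 52) mod 71 = 25.
m = m₂ + h·q = 52 + 25·97 = 2477.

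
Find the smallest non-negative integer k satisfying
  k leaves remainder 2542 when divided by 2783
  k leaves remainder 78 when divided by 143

19240

gcd(2783, 143) = 11 and 11 | (78 − 2542), so the pair is consistent; merging gives k ≡ 19240 (mod 36179), where 36179 = lcm(2783, 143).
The solution is unique modulo lcm(2783, 143) = 36179.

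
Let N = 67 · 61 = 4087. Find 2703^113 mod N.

Mod 67: 2703 ≡ 23; by Fermat, exponent reduces to 113 mod 66 = 47; 23^47 ≡ 21 (mod 67).
Mod 61: 2703 ≡ 19; by Fermat, exponent reduces to 113 mod 60 = 53; 19^53 ≡ 46 (mod 61).
Combine by CRT: x ≡ 21 (mod 67), x ≡ 46 (mod 61) ⇒ x ≡ 3706 (mod 4087).

3706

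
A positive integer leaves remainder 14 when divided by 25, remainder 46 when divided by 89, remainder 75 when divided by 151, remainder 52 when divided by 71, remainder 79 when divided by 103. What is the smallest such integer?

Combine the congruences pairwise.
From m ≡ 14 (mod 25) write m = 14 + 25t. Substituting into m ≡ 46 (mod 89) gives 25t ≡ 32 (mod 89), and since 25⁻¹ ≡ 57 (mod 89), t ≡ 44. Hence m ≡ 14 + 25·44 = 1114 (mod 2225).
From m ≡ 1114 (mod 2225) write m = 1114 + 2225t. Substituting into m ≡ 75 (mod 151) gives 2225t ≡ 18 (mod 151), and since 111⁻¹ ≡ 117 (mod 151), t ≡ 143. Hence m ≡ 1114 + 2225·143 = 319289 (mod 335975).
From m ≡ 319289 (mod 335975) write m = 319289 + 335975t. Substituting into m ≡ 52 (mod 71) gives 335975t ≡ 50 (mod 71), and since 3⁻¹ ≡ 24 (mod 71), t ≡ 64. Hence m ≡ 319289 + 335975·64 = 21821689 (mod 23854225).
From m ≡ 21821689 (mod 23854225) write m = 21821689 + 23854225t. Substituting into m ≡ 79 (mod 103) gives 23854225t ≡ 73 (mod 103), and since 43⁻¹ ≡ 12 (mod 103), t ≡ 52. Hence m ≡ 21821689 + 23854225·52 = 1262241389 (mod 2456985175).

1262241389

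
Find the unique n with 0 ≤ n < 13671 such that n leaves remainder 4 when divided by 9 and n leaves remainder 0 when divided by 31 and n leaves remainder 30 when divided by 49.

From n ≡ 4 (mod 9) write n = 4 + 9t. Substituting into n ≡ 0 (mod 31) gives 9t ≡ 27 (mod 31), and since 9⁻¹ ≡ 7 (mod 31), t ≡ 3. Hence n ≡ 4 + 9·3 = 31 (mod 279).
From n ≡ 31 (mod 279) write n = 31 + 279t. Substituting into n ≡ 30 (mod 49) gives 279t ≡ 48 (mod 49), and since 34⁻¹ ≡ 13 (mod 49), t ≡ 36. Hence n ≡ 31 + 279·36 = 10075 (mod 13671).

10075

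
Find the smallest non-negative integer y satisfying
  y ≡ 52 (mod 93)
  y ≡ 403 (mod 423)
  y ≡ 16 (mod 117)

Combine the congruences pairwise.
gcd(93, 423) = 3 and 3 | (403 − 52), so the pair is consistent; merging gives y ≡ 6748 (mod 13113), where 13113 = lcm(93, 423).
gcd(13113, 117) = 9 and 9 | (16 − 6748), so the pair is consistent; merging gives y ≡ 85426 (mod 170469), where 170469 = lcm(13113, 117).
The solution is unique modulo lcm(93, 423, 117) = 170469.

85426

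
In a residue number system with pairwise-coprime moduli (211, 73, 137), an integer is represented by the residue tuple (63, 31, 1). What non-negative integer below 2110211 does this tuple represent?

From x ≡ 63 (mod 211) write x = 63 + 211t. Substituting into x ≡ 31 (mod 73) gives 211t ≡ 41 (mod 73), and since 65⁻¹ ≡ 9 (mod 73), t ≡ 4. Hence x ≡ 63 + 211·4 = 907 (mod 15403).
From x ≡ 907 (mod 15403) write x = 907 + 15403t. Substituting into x ≡ 1 (mod 137) gives 15403t ≡ 53 (mod 137), and since 59⁻¹ ≡ 72 (mod 137), t ≡ 117. Hence x ≡ 907 + 15403·117 = 1803058 (mod 2110211).

1803058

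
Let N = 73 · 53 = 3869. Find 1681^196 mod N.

Mod 73: 1681 ≡ 2; by Fermat, exponent reduces to 196 mod 72 = 52; 2^52 ≡ 55 (mod 73).
Mod 53: 1681 ≡ 38; by Fermat, exponent reduces to 196 mod 52 = 40; 38^40 ≡ 15 (mod 53).
Combine by CRT: x ≡ 55 (mod 73), x ≡ 15 (mod 53) ⇒ x ≡ 3778 (mod 3869).

3778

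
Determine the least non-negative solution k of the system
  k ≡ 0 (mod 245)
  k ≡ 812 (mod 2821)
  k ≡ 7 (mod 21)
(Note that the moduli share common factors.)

gcd(245, 2821) = 7 and 7 | (812 − 0), so the pair is consistent; merging gives k ≡ 37485 (mod 98735), where 98735 = lcm(245, 2821).
gcd(98735, 21) = 7 and 7 | (7 − 37485), so the pair is consistent; merging gives k ≡ 234955 (mod 296205), where 296205 = lcm(98735, 21).
The solution is unique modulo lcm(245, 2821, 21) = 296205.

234955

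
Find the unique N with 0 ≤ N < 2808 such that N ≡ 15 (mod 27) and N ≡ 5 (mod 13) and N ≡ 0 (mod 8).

96

From N ≡ 15 (mod 27) write N = 15 + 27t. Substituting into N ≡ 5 (mod 13) gives 27t ≡ 3 (mod 13), and since 1⁻¹ ≡ 1 (mod 13), t ≡ 3. Hence N ≡ 15 + 27·3 = 96 (mod 351).
From N ≡ 96 (mod 351) write N = 96 + 351t. Substituting into N ≡ 0 (mod 8) gives 351t ≡ 0 (mod 8), and since 7⁻¹ ≡ 7 (mod 8), t ≡ 0. Hence N ≡ 96 + 351·0 = 96 (mod 2808).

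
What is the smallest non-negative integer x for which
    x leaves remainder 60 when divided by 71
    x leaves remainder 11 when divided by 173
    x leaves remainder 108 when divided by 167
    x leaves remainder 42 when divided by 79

From x ≡ 60 (mod 71) write x = 60 + 71t. Substituting into x ≡ 11 (mod 173) gives 71t ≡ 124 (mod 173), and since 71⁻¹ ≡ 39 (mod 173), t ≡ 165. Hence x ≡ 60 + 71·165 = 11775 (mod 12283).
From x ≡ 11775 (mod 12283) write x = 11775 + 12283t. Substituting into x ≡ 108 (mod 167) gives 12283t ≡ 23 (mod 167), and since 92⁻¹ ≡ 118 (mod 167), t ≡ 42. Hence x ≡ 11775 + 12283·42 = 527661 (mod 2051261).
From x ≡ 527661 (mod 2051261) write x = 527661 + 2051261t. Substituting into x ≡ 42 (mod 79) gives 2051261t ≡ 22 (mod 79), and since 26⁻¹ ≡ 76 (mod 79), t ≡ 13. Hence x ≡ 527661 + 2051261·13 = 27194054 (mod 162049619).

27194054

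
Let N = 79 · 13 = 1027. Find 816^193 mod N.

88

Mod 79: 816 ≡ 26; by Fermat, exponent reduces to 193 mod 78 = 37; 26^37 ≡ 9 (mod 79).
Mod 13: 816 ≡ 10; by Fermat, exponent reduces to 193 mod 12 = 1; 10^1 ≡ 10 (mod 13).
Combine by CRT: x ≡ 9 (mod 79), x ≡ 10 (mod 13) ⇒ x ≡ 88 (mod 1027).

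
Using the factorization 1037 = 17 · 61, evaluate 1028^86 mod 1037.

497

Mod 17: 1028 ≡ 8; by Fermat, exponent reduces to 86 mod 16 = 6; 8^6 ≡ 4 (mod 17).
Mod 61: 1028 ≡ 52; by Fermat, exponent reduces to 86 mod 60 = 26; 52^26 ≡ 9 (mod 61).
Combine by CRT: x ≡ 4 (mod 17), x ≡ 9 (mod 61) ⇒ x ≡ 497 (mod 1037).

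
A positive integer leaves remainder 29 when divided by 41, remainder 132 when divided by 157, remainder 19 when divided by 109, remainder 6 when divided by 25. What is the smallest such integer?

Combine the congruences pairwise.
From N ≡ 29 (mod 41) write N = 29 + 41t. Substituting into N ≡ 132 (mod 157) gives 41t ≡ 103 (mod 157), and since 41⁻¹ ≡ 23 (mod 157), t ≡ 14. Hence N ≡ 29 + 41·14 = 603 (mod 6437).
From N ≡ 603 (mod 6437) write N = 603 + 6437t. Substituting into N ≡ 19 (mod 109) gives 6437t ≡ 70 (mod 109), and since 6⁻¹ ≡ 91 (mod 109), t ≡ 48. Hence N ≡ 603 + 6437·48 = 309579 (mod 701633).
From N ≡ 309579 (mod 701633) write N = 309579 + 701633t. Substituting into N ≡ 6 (mod 25) gives 701633t ≡ 2 (mod 25), and since 8⁻¹ ≡ 22 (mod 25), t ≡ 19. Hence N ≡ 309579 + 701633·19 = 13640606 (mod 17540825).

13640606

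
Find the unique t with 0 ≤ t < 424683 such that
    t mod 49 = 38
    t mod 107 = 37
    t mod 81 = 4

289579

Combine the congruences pairwise.
From t ≡ 38 (mod 49) write t = 38 + 49s. Substituting into t ≡ 37 (mod 107) gives 49s ≡ 106 (mod 107), and since 49⁻¹ ≡ 83 (mod 107), s ≡ 24. Hence t ≡ 38 + 49·24 = 1214 (mod 5243).
From t ≡ 1214 (mod 5243) write t = 1214 + 5243s. Substituting into t ≡ 4 (mod 81) gives 5243s ≡ 5 (mod 81), and since 59⁻¹ ≡ 11 (mod 81), s ≡ 55. Hence t ≡ 1214 + 5243·55 = 289579 (mod 424683).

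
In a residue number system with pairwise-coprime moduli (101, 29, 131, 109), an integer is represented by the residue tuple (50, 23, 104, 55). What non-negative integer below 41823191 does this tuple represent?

17131367

Combine the congruences pairwise.
From x ≡ 50 (mod 101) write x = 50 + 101t. Substituting into x ≡ 23 (mod 29) gives 101t ≡ 2 (mod 29), and since 14⁻¹ ≡ 27 (mod 29), t ≡ 25. Hence x ≡ 50 + 101·25 = 2575 (mod 2929).
From x ≡ 2575 (mod 2929) write x = 2575 + 2929t. Substituting into x ≡ 104 (mod 131) gives 2929t ≡ 18 (mod 131), and since 47⁻¹ ≡ 92 (mod 131), t ≡ 84. Hence x ≡ 2575 + 2929·84 = 248611 (mod 383699).
From x ≡ 248611 (mod 383699) write x = 248611 + 383699t. Substituting into x ≡ 55 (mod 109) gives 383699t ≡ 73 (mod 109), and since 19⁻¹ ≡ 23 (mod 109), t ≡ 44. Hence x ≡ 248611 + 383699·44 = 17131367 (mod 41823191).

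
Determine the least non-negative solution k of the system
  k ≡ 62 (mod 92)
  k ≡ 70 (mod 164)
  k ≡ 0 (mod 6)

4662

Combine the congruences pairwise.
gcd(92, 164) = 4 and 4 | (70 − 62), so the pair is consistent; merging gives k ≡ 890 (mod 3772), where 3772 = lcm(92, 164).
gcd(3772, 6) = 2 and 2 | (0 − 890), so the pair is consistent; merging gives k ≡ 4662 (mod 11316), where 11316 = lcm(3772, 6).
The solution is unique modulo lcm(92, 164, 6) = 11316.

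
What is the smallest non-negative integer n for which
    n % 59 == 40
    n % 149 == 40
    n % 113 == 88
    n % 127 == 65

2918652

The moduli are pairwise coprime; M = 59·149·113·127 = 126159641.
M/59 = 2138299; 2138299 ≡ 21 (mod 59); 21·45 ≡ 1, so inverse 45.
M/149 = 846709; 846709 ≡ 91 (mod 149); 91·131 ≡ 1, so inverse 131.
M/113 = 1116457; 1116457 ≡ 17 (mod 113); 17·20 ≡ 1, so inverse 20.
M/127 = 993383; 993383 ≡ 116 (mod 127); 116·23 ≡ 1, so inverse 23.
n ≡ 40·2138299·45 + 40·846709·131 + 88·1116457·20 + 65·993383·23 = 11735765265.
11735765265 mod 126159641 = 2918652.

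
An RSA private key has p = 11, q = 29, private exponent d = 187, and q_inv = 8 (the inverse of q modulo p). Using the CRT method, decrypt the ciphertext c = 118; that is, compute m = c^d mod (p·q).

d_p = d mod (p−1) = 187 mod 10 = 7; d_q = d mod (q−1) = 19.
m₁ = c^(d_p) mod p: c ≡ 8 (mod 11), and 8^7 mod 11 = 2.
m₂ = c^(d_q) mod q: c ≡ 2 (mod 29), and 2^19 mod 29 = 26.
h = q_inv·(m₁ − m₂) mod p = 8·(2 − 26) mod 11 = 6.
m = m₂ + h·q = 26 + 6·29 = 200.

200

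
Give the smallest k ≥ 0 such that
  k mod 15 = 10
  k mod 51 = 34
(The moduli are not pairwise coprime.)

85

gcd(15, 51) = 3 and 3 | (34 − 10), so the pair is consistent; merging gives k ≡ 85 (mod 255), where 255 = lcm(15, 51).
The solution is unique modulo lcm(15, 51) = 255.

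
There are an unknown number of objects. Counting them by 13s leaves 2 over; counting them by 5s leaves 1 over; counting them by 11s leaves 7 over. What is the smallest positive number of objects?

106

The moduli are pairwise coprime; M = 13·5·11 = 715.
M/13 = 55; 55 ≡ 3 (mod 13); 3·9 ≡ 1, so inverse 9.
M/5 = 143; 143 ≡ 3 (mod 5); 3·2 ≡ 1, so inverse 2.
M/11 = 65; 65 ≡ 10 (mod 11); 10·10 ≡ 1, so inverse 10.
N ≡ 2·55·9 + 1·143·2 + 7·65·10 = 5826.
5826 mod 715 = 106.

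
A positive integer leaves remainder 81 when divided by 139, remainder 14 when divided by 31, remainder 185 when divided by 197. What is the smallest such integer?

630585

Combine the congruences pairwise.
From x ≡ 81 (mod 139) write x = 81 + 139t. Substituting into x ≡ 14 (mod 31) gives 139t ≡ 26 (mod 31), and since 15⁻¹ ≡ 29 (mod 31), t ≡ 10. Hence x ≡ 81 + 139·10 = 1471 (mod 4309).
From x ≡ 1471 (mod 4309) write x = 1471 + 4309t. Substituting into x ≡ 185 (mod 197) gives 4309t ≡ 93 (mod 197), and since 172⁻¹ ≡ 63 (mod 197), t ≡ 146. Hence x ≡ 1471 + 4309·146 = 630585 (mod 848873).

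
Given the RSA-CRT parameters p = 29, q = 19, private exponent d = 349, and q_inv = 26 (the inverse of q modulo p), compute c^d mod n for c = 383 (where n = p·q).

382

d_p = d mod (p−1) = 349 mod 28 = 13; d_q = d mod (q−1) = 7.
m₁ = c^(d_p) mod p: c ≡ 6 (mod 29), and 6^13 mod 29 = 5.
m₂ = c^(d_q) mod q: c ≡ 3 (mod 19), and 3^7 mod 19 = 2.
h = q_inv·(m₁ − m₂) mod p = 26·(5 − 2) mod 29 = 20.
m = m₂ + h·q = 2 + 20·19 = 382.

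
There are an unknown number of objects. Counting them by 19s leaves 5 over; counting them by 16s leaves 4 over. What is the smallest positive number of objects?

100

From N ≡ 5 (mod 19) write N = 5 + 19t. Substituting into N ≡ 4 (mod 16) gives 19t ≡ 15 (mod 16), and since 3⁻¹ ≡ 11 (mod 16), t ≡ 5. Hence N ≡ 5 + 19·5 = 100 (mod 304).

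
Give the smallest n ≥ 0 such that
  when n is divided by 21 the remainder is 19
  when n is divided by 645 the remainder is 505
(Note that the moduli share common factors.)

Combine the congruences pairwise.
gcd(21, 645) = 3 and 3 | (505 − 19), so the pair is consistent; merging gives n ≡ 3085 (mod 4515), where 4515 = lcm(21, 645).
The solution is unique modulo lcm(21, 645) = 4515.

3085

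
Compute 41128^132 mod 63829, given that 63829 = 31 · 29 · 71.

Mod 31: 41128 ≡ 22; by Fermat, exponent reduces to 132 mod 30 = 12; 22^12 ≡ 2 (mod 31).
Mod 29: 41128 ≡ 6; by Fermat, exponent reduces to 132 mod 28 = 20; 6^20 ≡ 24 (mod 29).
Mod 71: 41128 ≡ 19; by Fermat, exponent reduces to 132 mod 70 = 62; 19^62 ≡ 4 (mod 71).
Combine by CRT: x ≡ 2 (mod 31), x ≡ 24 (mod 29), x ≡ 4 (mod 71) ⇒ x ≡ 21020 (mod 63829).

21020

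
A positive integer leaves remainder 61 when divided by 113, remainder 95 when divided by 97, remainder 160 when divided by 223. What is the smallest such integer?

Combine the congruences pairwise.
From N ≡ 61 (mod 113) write N = 61 + 113t. Substituting into N ≡ 95 (mod 97) gives 113t ≡ 34 (mod 97), and since 16⁻¹ ≡ 91 (mod 97), t ≡ 87. Hence N ≡ 61 + 113·87 = 9892 (mod 10961).
From N ≡ 9892 (mod 10961) write N = 9892 + 10961t. Substituting into N ≡ 160 (mod 223) gives 10961t ≡ 80 (mod 223), and since 34⁻¹ ≡ 164 (mod 223), t ≡ 186. Hence N ≡ 9892 + 10961·186 = 2048638 (mod 2444303).

2048638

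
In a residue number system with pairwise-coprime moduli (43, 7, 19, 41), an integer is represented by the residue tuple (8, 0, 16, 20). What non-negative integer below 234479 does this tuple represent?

Combine the congruences pairwise.
From x ≡ 8 (mod 43) write x = 8 + 43t. Substituting into x ≡ 0 (mod 7) gives 43t ≡ 6 (mod 7), and since 1⁻¹ ≡ 1 (mod 7), t ≡ 6. Hence x ≡ 8 + 43·6 = 266 (mod 301).
From x ≡ 266 (mod 301) write x = 266 + 301t. Substituting into x ≡ 16 (mod 19) gives 301t ≡ 16 (mod 19), and since 16⁻¹ ≡ 6 (mod 19), t ≡ 1. Hence x ≡ 266 + 301·1 = 567 (mod 5719).
From x ≡ 567 (mod 5719) write x = 567 + 5719t. Substituting into x ≡ 20 (mod 41) gives 5719t ≡ 27 (mod 41), and since 20⁻¹ ≡ 39 (mod 41), t ≡ 28. Hence x ≡ 567 + 5719·28 = 160699 (mod 234479).

160699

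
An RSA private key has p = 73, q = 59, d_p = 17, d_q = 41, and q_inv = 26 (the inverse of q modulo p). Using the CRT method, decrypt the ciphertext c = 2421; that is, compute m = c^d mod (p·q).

152

m₁ = c^(d_p) mod p: c ≡ 12 (mod 73), and 12^17 mod 73 = 6.
m₂ = c^(d_q) mod q: c ≡ 2 (mod 59), and 2^41 mod 59 = 34.
h = q_inv·(m₁ − m₂) mod p = 26·(6 − 34) mod 73 = 2.
m = m₂ + h·q = 34 + 2·59 = 152.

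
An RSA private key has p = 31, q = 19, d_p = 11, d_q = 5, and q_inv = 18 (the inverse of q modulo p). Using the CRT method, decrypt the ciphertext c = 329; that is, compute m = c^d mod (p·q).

m₁ = c^(d_p) mod p: c ≡ 19 (mod 31), and 19^11 mod 31 = 10.
m₂ = c^(d_q) mod q: c ≡ 6 (mod 19), and 6^5 mod 19 = 5.
h = q_inv·(m₁ − m₂) mod p = 18·(10 − 5) mod 31 = 28.
m = m₂ + h·q = 5 + 28·19 = 537.

537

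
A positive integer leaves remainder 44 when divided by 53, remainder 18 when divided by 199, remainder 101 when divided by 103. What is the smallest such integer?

706269

The moduli are pairwise coprime; N = 53·199·103 = 1086341.
N/53 = 20497; 20497 ≡ 39 (mod 53); 39·34 ≡ 1, so inverse 34.
N/199 = 5459; 5459 ≡ 86 (mod 199); 86·81 ≡ 1, so inverse 81.
N/103 = 10547; 10547 ≡ 41 (mod 103); 41·98 ≡ 1, so inverse 98.
x ≡ 44·20497·34 + 18·5459·81 + 101·10547·98 = 143016940.
143016940 mod 1086341 = 706269.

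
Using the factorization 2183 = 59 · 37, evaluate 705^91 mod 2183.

627

Mod 59: 705 ≡ 56; by Fermat, exponent reduces to 91 mod 58 = 33; 56^33 ≡ 37 (mod 59).
Mod 37: 705 ≡ 2; by Fermat, exponent reduces to 91 mod 36 = 19; 2^19 ≡ 35 (mod 37).
Combine by CRT: x ≡ 37 (mod 59), x ≡ 35 (mod 37) ⇒ x ≡ 627 (mod 2183).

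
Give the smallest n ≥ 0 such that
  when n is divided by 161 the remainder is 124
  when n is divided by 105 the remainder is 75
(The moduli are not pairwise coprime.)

285

gcd(161, 105) = 7 and 7 | (75 − 124), so the pair is consistent; merging gives n ≡ 285 (mod 2415), where 2415 = lcm(161, 105).
The solution is unique modulo lcm(161, 105) = 2415.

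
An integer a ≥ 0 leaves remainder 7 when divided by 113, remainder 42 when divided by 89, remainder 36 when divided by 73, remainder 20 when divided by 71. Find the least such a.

47833359

The moduli are pairwise coprime; N = 113·89·73·71 = 52125431.
N/113 = 461287; 461287 ≡ 21 (mod 113); 21·70 ≡ 1, so inverse 70.
N/89 = 585679; 585679 ≡ 59 (mod 89); 59·86 ≡ 1, so inverse 86.
N/73 = 714047; 714047 ≡ 34 (mod 73); 34·58 ≡ 1, so inverse 58.
N/71 = 734161; 734161 ≡ 21 (mod 71); 21·44 ≡ 1, so inverse 44.
a ≡ 7·461287·70 + 42·585679·86 + 36·714047·58 + 20·734161·44 = 4478494994.
4478494994 mod 52125431 = 47833359.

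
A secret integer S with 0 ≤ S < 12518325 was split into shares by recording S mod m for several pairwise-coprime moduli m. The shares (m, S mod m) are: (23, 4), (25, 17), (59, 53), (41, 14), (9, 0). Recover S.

The moduli are pairwise coprime; N = 23·25·59·41·9 = 12518325.
N/23 = 544275; 544275 ≡ 3 (mod 23); 3·8 ≡ 1, so inverse 8.
N/25 = 500733; 500733 ≡ 8 (mod 25); 8·22 ≡ 1, so inverse 22.
N/59 = 212175; 212175 ≡ 11 (mod 59); 11·43 ≡ 1, so inverse 43.
N/41 = 305325; 305325 ≡ 39 (mod 41); 39·20 ≡ 1, so inverse 20.
N/9 = 1390925; 1390925 ≡ 2 (mod 9); 2·5 ≡ 1, so inverse 5.
S ≡ 4·544275·8 + 17·500733·22 + 53·212175·43 + 14·305325·20 + 0·1390925·5 = 773728767.
773728767 mod 12518325 = 10110942.

10110942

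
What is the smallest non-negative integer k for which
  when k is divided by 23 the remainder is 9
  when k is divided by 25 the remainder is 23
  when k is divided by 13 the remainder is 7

423

Combine the congruences pairwise.
From k ≡ 9 (mod 23) write k = 9 + 23t. Substituting into k ≡ 23 (mod 25) gives 23t ≡ 14 (mod 25), and since 23⁻¹ ≡ 12 (mod 25), t ≡ 18. Hence k ≡ 9 + 23·18 = 423 (mod 575).
From k ≡ 423 (mod 575) write k = 423 + 575t. Substituting into k ≡ 7 (mod 13) gives 575t ≡ 0 (mod 13), and since 3⁻¹ ≡ 9 (mod 13), t ≡ 0. Hence k ≡ 423 + 575·0 = 423 (mod 7475).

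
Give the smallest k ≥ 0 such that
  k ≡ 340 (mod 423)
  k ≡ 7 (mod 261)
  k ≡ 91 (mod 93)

gcd(423, 261) = 9 and 9 | (7 − 340), so the pair is consistent; merging gives k ≡ 2878 (mod 12267), where 12267 = lcm(423, 261).
gcd(12267, 93) = 3 and 3 | (91 − 2878), so the pair is consistent; merging gives k ≡ 125548 (mod 380277), where 380277 = lcm(12267, 93).
The solution is unique modulo lcm(423, 261, 93) = 380277.

125548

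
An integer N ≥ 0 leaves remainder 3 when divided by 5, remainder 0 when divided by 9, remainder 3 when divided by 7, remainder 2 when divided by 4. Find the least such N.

Combine the congruences pairwise.
From N ≡ 3 (mod 5) write N = 3 + 5t. Substituting into N ≡ 0 (mod 9) gives 5t ≡ 6 (mod 9), and since 5⁻¹ ≡ 2 (mod 9), t ≡ 3. Hence N ≡ 3 + 5·3 = 18 (mod 45).
From N ≡ 18 (mod 45) write N = 18 + 45t. Substituting into N ≡ 3 (mod 7) gives 45t ≡ 6 (mod 7), and since 3⁻¹ ≡ 5 (mod 7), t ≡ 2. Hence N ≡ 18 + 45·2 = 108 (mod 315).
From N ≡ 108 (mod 315) write N = 108 + 315t. Substituting into N ≡ 2 (mod 4) gives 315t ≡ 2 (mod 4), and since 3⁻¹ ≡ 3 (mod 4), t ≡ 2. Hence N ≡ 108 + 315·2 = 738 (mod 1260).

738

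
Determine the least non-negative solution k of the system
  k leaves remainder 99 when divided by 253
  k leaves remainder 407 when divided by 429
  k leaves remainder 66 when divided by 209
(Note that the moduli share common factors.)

150128

gcd(253, 429) = 11 and 11 | (407 − 99), so the pair is consistent; merging gives k ≡ 2123 (mod 9867), where 9867 = lcm(253, 429).
gcd(9867, 209) = 11 and 11 | (66 − 2123), so the pair is consistent; merging gives k ≡ 150128 (mod 187473), where 187473 = lcm(9867, 209).
The solution is unique modulo lcm(253, 429, 209) = 187473.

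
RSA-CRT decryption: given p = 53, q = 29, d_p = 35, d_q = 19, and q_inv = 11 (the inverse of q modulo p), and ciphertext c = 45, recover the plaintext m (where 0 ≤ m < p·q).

m₁ = c^(d_p) mod p: c ≡ 45 (mod 53), and 45^35 mod 53 = 51.
m₂ = c^(d_q) mod q: c ≡ 16 (mod 29), and 16^19 mod 29 = 23.
h = q_inv·(m₁ − m₂) mod p = 11·(51 − 23) mod 53 = 43.
m = m₂ + h·q = 23 + 43·29 = 1270.

1270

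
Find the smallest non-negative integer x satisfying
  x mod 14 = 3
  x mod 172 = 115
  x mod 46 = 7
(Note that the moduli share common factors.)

gcd(14, 172) = 2 and 2 | (115 − 3), so the pair is consistent; merging gives x ≡ 115 (mod 1204), where 1204 = lcm(14, 172).
gcd(1204, 46) = 2 and 2 | (7 − 115), so the pair is consistent; merging gives x ≡ 25399 (mod 27692), where 27692 = lcm(1204, 46).
The solution is unique modulo lcm(14, 172, 46) = 27692.

25399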